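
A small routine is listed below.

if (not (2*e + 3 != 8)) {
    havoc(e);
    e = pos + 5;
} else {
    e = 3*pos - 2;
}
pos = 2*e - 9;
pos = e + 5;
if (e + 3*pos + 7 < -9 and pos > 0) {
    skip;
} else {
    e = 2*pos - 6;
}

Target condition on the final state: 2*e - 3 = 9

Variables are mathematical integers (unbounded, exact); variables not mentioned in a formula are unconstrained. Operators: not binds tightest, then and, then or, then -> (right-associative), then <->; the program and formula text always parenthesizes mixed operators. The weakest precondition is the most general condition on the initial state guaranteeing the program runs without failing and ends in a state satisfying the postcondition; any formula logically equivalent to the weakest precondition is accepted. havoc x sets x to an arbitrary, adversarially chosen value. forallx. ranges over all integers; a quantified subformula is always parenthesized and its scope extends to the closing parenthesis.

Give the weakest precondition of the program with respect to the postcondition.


Working backward. After the program, the postcondition 2*e - 3 = 9 must hold; in canonical form it is 2*e = 12.
Then branch requires 2*e = 12; else branch requires 4*pos = 24.
Before the if: ((e + 3*pos < -16 and pos > 0) -> 2*e = 12) and ((not (e + 3*pos < -16 and pos > 0)) -> 4*pos = 24)
Before pos := e + 5: ((4*e < -31 and e > -5) -> 2*e = 12) and ((not (4*e < -31 and e > -5)) -> 4*e = 4)
Before pos := 2*e - 9: ((4*e < -31 and e > -5) -> 2*e = 12) and ((not (4*e < -31 and e > -5)) -> 4*e = 4)
Then branch requires ((4*pos < -51 and pos > -10) -> 2*pos = 2) and ((not (4*pos < -51 and pos > -10)) -> 4*pos = -16); else branch requires ((12*pos < -23 and 3*pos > -3) -> 6*pos = 16) and ((not (12*pos < -23 and 3*pos > -3)) -> 12*pos = 12).
Before the if: ((not (2*e != 5)) -> (((4*pos < -51 and pos > -10) -> 2*pos = 2) and ((not (4*pos < -51 and pos > -10)) -> 4*pos = -16))) and (2*e != 5 -> (((12*pos < -23 and 3*pos > -3) -> 6*pos = 16) and ((not (12*pos < -23 and 3*pos > -3)) -> 12*pos = 12)))
Answer: WP = ((not (2*e != 5)) -> (((4*pos < -51 and pos > -10) -> 2*pos = 2) and ((not (4*pos < -51 and pos > -10)) -> 4*pos = -16))) and (2*e != 5 -> (((12*pos < -23 and 3*pos > -3) -> 6*pos = 16) and ((not (12*pos < -23 and 3*pos > -3)) -> 12*pos = 12)))


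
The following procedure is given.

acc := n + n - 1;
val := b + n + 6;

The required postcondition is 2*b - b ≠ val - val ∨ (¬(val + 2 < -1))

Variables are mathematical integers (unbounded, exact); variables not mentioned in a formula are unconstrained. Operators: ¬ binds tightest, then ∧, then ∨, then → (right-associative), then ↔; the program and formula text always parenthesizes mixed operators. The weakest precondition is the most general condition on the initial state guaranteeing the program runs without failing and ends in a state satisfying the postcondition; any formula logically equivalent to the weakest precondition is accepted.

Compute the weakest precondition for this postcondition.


Working backward. After the program, the postcondition 2*b - b ≠ val - val ∨ (¬(val + 2 < -1)) must hold; in canonical form it is b ≠ 0 ∨ (¬(val < -3)).
Before val := b + n + 6: b ≠ 0 ∨ (¬(b + n < -9))
Before acc := n + n - 1: b ≠ 0 ∨ (¬(b + n < -9))
Answer: WP = b ≠ 0 ∨ (¬(b + n < -9))


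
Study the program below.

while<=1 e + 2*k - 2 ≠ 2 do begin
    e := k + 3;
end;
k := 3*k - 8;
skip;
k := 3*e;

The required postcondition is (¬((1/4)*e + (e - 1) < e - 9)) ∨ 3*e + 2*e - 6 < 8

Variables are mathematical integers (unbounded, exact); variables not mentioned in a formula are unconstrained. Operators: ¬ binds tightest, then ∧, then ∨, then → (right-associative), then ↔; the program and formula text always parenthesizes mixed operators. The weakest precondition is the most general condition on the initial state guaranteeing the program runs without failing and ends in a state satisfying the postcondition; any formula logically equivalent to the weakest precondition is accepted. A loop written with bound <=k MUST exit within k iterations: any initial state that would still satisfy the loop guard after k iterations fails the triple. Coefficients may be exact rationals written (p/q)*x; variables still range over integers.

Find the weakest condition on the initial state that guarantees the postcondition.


Working backward. After the program, the postcondition (¬((1/4)*e + (e - 1) < e - 9)) ∨ 3*e + 2*e - 6 < 8 must hold; in canonical form it is (¬((1/4)*e < -8)) ∨ 5*e < 14.
Before k := 3*e: (¬((1/4)*e < -8)) ∨ 5*e < 14
Before skip: (¬((1/4)*e < -8)) ∨ 5*e < 14
Before k := 3*k - 8: (¬((1/4)*e < -8)) ∨ 5*e < 14
Before the loop (bound <=1), unroll the exhaustion recursion (WP_0 = exit-now case; WP_j = one more guarded iteration, up to j = 1):
  WP_0: (¬(e + 2*k ≠ 4)) ∧ ((¬((1/4)*e < -8)) ∨ 5*e < 14)
  WP_1: (e + 2*k ≠ 4 → ((¬(3*k ≠ 1)) ∧ ((¬((1/4)*k < -35/4)) ∨ 5*k < -1))) ∧ ((¬(e + 2*k ≠ 4)) → ((¬((1/4)*e < -8)) ∨ 5*e < 14))
So before the loop: (e + 2*k ≠ 4 → ((¬(3*k ≠ 1)) ∧ ((¬((1/4)*k < -35/4)) ∨ 5*k < -1))) ∧ ((¬(e + 2*k ≠ 4)) → ((¬((1/4)*e < -8)) ∨ 5*e < 14))
Answer: WP = (e + 2*k ≠ 4 → ((¬(3*k ≠ 1)) ∧ ((¬((1/4)*k < -35/4)) ∨ 5*k < -1))) ∧ ((¬(e + 2*k ≠ 4)) → ((¬((1/4)*e < -8)) ∨ 5*e < 14))


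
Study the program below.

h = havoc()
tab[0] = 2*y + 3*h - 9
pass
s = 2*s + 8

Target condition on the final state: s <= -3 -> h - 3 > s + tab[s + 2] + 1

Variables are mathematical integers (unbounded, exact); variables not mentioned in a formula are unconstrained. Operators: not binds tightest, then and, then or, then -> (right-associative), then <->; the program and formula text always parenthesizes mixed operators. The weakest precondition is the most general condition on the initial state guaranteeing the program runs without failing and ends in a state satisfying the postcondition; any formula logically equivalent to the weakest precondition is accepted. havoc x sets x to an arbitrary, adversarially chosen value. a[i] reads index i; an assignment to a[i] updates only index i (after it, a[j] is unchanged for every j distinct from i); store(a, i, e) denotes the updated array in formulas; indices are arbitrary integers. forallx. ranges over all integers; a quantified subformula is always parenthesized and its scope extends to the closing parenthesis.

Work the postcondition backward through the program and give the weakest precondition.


Working backward. After the program, the postcondition s <= -3 -> h - 3 > s + tab[s + 2] + 1 must hold; in canonical form it is s <= -3 -> h > tab[s + 2] + s + 4.
Before s := 2*s + 8: 2*s <= -11 -> h > tab[2*s + 10] + 2*s + 12
Before skip: 2*s <= -11 -> h > tab[2*s + 10] + 2*s + 12
Before tab[0] := 2*y + 3*h - 9: 2*s <= -11 -> h > store(tab, 0, 3*h + 2*y - 9)[2*s + 10] + 2*s + 12
Before havoc h: forall h_1. (2*s <= -11 -> h_1 > store(tab, 0, 3*h_1 + 2*y - 9)[2*s + 10] + 2*s + 12)
Answer: WP = forall h_1. (2*s <= -11 -> h_1 > store(tab, 0, 3*h_1 + 2*y - 9)[2*s + 10] + 2*s + 12)


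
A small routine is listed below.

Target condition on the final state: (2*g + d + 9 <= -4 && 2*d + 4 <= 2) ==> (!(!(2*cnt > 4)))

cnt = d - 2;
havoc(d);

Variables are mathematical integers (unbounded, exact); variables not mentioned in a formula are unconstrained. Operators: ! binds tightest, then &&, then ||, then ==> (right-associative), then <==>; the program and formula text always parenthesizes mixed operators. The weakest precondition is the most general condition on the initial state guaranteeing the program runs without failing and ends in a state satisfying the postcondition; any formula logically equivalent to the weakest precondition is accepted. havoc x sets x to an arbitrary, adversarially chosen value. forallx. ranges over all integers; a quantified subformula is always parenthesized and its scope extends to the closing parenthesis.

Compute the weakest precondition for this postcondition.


Working backward. After the program, the postcondition (2*g + d + 9 <= -4 && 2*d + 4 <= 2) ==> (!(!(2*cnt > 4))) must hold; in canonical form it is (d + 2*g <= -13 && 2*d <= -2) ==> 2*cnt > 4.
Before havoc d: forall d_1. ((d_1 + 2*g <= -13 && 2*d_1 <= -2) ==> 2*cnt > 4)
Before cnt := d - 2: forall d_1. ((d_1 + 2*g <= -13 && 2*d_1 <= -2) ==> 2*d > 8)
Answer: WP = forall d_1. ((d_1 + 2*g <= -13 && 2*d_1 <= -2) ==> 2*d > 8)


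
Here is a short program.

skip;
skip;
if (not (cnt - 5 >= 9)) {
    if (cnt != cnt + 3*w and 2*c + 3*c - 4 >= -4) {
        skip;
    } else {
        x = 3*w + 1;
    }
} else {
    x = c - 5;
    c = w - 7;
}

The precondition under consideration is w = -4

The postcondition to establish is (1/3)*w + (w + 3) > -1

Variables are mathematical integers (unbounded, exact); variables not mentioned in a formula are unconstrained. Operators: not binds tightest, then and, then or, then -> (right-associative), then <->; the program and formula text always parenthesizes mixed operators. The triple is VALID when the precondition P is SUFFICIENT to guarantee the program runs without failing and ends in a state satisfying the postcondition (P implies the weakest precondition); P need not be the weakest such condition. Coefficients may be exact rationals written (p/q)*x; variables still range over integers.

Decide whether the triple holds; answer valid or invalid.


Working backward. After the program, the postcondition (1/3)*w + (w + 3) > -1 must hold; in canonical form it is (4/3)*w > -4.
Then branch requires ((3*w != 0 and 5*c >= 0) -> (4/3)*w > -4) and ((not (3*w != 0 and 5*c >= 0)) -> (4/3)*w > -4); else branch requires (4/3)*w > -4.
Before the if: ((not (cnt >= 14)) -> (((3*w != 0 and 5*c >= 0) -> (4/3)*w > -4) and ((not (3*w != 0 and 5*c >= 0)) -> (4/3)*w > -4))) and (cnt >= 14 -> (4/3)*w > -4)
Before skip: ((not (cnt >= 14)) -> (((3*w != 0 and 5*c >= 0) -> (4/3)*w > -4) and ((not (3*w != 0 and 5*c >= 0)) -> (4/3)*w > -4))) and (cnt >= 14 -> (4/3)*w > -4)
Before skip: ((not (cnt >= 14)) -> (((3*w != 0 and 5*c >= 0) -> (4/3)*w > -4) and ((not (3*w != 0 and 5*c >= 0)) -> (4/3)*w > -4))) and (cnt >= 14 -> (4/3)*w > -4)
The weakest precondition is ((not (cnt >= 14)) -> (((3*w != 0 and 5*c >= 0) -> (4/3)*w > -4) and ((not (3*w != 0 and 5*c >= 0)) -> (4/3)*w > -4))) and (cnt >= 14 -> (4/3)*w > -4).
Check whether w = -4 implies it.
Countermodel: at the initial state c = 0, cnt = 0, w = -4, the precondition holds but the weakest precondition fails.
Answer: invalid


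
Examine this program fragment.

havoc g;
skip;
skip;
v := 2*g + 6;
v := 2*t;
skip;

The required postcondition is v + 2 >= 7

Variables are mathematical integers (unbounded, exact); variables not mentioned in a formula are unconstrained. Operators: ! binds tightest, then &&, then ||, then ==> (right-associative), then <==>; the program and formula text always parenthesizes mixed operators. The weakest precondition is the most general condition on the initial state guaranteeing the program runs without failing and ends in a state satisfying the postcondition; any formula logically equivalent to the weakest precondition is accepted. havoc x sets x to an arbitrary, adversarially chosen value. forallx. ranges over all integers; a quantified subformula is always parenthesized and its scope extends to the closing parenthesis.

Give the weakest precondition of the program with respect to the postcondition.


Working backward. After the program, the postcondition v + 2 >= 7 must hold; in canonical form it is v >= 5.
Before skip: v >= 5
Before v := 2*t: 2*t >= 5
Before v := 2*g + 6: 2*t >= 5
Before skip: 2*t >= 5
Before skip: 2*t >= 5
Before havoc g: 2*t >= 5
Answer: WP = 2*t >= 5


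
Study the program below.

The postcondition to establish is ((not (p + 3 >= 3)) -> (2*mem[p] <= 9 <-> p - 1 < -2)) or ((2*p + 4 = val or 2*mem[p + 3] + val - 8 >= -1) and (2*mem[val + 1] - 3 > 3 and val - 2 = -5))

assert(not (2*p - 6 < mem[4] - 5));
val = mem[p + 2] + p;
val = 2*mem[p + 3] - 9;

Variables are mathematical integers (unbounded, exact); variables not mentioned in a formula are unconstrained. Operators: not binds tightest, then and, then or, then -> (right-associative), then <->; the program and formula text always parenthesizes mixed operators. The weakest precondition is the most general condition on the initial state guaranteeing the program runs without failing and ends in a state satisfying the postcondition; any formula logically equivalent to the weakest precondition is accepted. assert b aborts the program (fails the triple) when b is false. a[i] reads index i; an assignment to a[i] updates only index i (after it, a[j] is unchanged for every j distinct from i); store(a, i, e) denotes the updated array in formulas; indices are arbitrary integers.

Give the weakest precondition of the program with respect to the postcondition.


Working backward. After the program, the postcondition ((not (p + 3 >= 3)) -> (2*mem[p] <= 9 <-> p - 1 < -2)) or ((2*p + 4 = val or 2*mem[p + 3] + val - 8 >= -1) and (2*mem[val + 1] - 3 > 3 and val - 2 = -5)) must hold; in canonical form it is ((not (p >= 0)) -> (2*mem[p] <= 9 <-> p < -1)) or ((2*p = val - 4 or 2*mem[p + 3] + val >= 7) and 2*mem[val + 1] > 6 and val = -3).
Before val := 2*mem[p + 3] - 9: ((not (p >= 0)) -> (2*mem[p] <= 9 <-> p < -1)) or ((2*p = 2*mem[p + 3] - 13 or 4*mem[p + 3] >= 16) and 2*mem[2*mem[p + 3] - 8] > 6 and 2*mem[p + 3] = 6)
Before val := mem[p + 2] + p: ((not (p >= 0)) -> (2*mem[p] <= 9 <-> p < -1)) or ((2*p = 2*mem[p + 3] - 13 or 4*mem[p + 3] >= 16) and 2*mem[2*mem[p + 3] - 8] > 6 and 2*mem[p + 3] = 6)
Before assert not (2*p - 6 < mem[4] - 5): (not (2*p < mem[4] + 1)) and (((not (p >= 0)) -> (2*mem[p] <= 9 <-> p < -1)) or ((2*p = 2*mem[p + 3] - 13 or 4*mem[p + 3] >= 16) and 2*mem[2*mem[p + 3] - 8] > 6 and 2*mem[p + 3] = 6))
Answer: WP = (not (2*p < mem[4] + 1)) and (((not (p >= 0)) -> (2*mem[p] <= 9 <-> p < -1)) or ((2*p = 2*mem[p + 3] - 13 or 4*mem[p + 3] >= 16) and 2*mem[2*mem[p + 3] - 8] > 6 and 2*mem[p + 3] = 6))


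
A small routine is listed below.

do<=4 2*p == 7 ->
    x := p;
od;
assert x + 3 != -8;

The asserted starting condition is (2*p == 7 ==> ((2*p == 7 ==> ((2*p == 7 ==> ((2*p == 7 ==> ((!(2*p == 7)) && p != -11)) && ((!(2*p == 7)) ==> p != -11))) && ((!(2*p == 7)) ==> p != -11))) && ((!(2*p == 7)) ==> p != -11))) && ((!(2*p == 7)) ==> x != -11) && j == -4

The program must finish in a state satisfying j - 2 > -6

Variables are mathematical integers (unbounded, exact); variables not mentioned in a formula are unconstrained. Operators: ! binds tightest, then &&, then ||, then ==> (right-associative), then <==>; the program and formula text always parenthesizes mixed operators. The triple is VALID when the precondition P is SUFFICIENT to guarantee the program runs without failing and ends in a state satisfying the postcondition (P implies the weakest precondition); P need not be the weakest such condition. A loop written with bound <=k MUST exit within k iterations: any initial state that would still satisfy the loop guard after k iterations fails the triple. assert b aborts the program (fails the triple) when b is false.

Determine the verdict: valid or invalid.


Working backward. After the program, the postcondition j - 2 > -6 must hold; in canonical form it is j > -4.
Before assert x + 3 != -8: x != -11 && j > -4
Before the loop (bound <=4), unroll the exhaustion recursion (WP_0 = exit-now case; WP_j = one more guarded iteration, up to j = 4):
  WP_0: (!(2*p == 7)) && x != -11 && j > -4
  WP_1: (2*p == 7 ==> ((!(2*p == 7)) && p != -11 && j > -4)) && ((!(2*p == 7)) ==> (x != -11 && j > -4))
  WP_2: (2*p == 7 ==> ((2*p == 7 ==> ((!(2*p == 7)) && p != -11 && j > -4)) && ((!(2*p == 7)) ==> (p != -11 && j > -4)))) && ((!(2*p == 7)) ==> (x != -11 && j > -4))
  WP_3: (2*p == 7 ==> ((2*p == 7 ==> ((2*p == 7 ==> ((!(2*p == 7)) && p != -11 && j > -4)) && ((!(2*p == 7)) ==> (p != -11 && j > -4)))) && ((!(2*p == 7)) ==> (p != -11 && j > -4)))) && ((!(2*p == 7)) ==> (x != -11 && j > -4))
  WP_4: (2*p == 7 ==> ((2*p == 7 ==> ((2*p == 7 ==> ((2*p == 7 ==> ((!(2*p == 7)) && p != -11 && j > -4)) && ((!(2*p == 7)) ==> (p != -11 && j > -4)))) && ((!(2*p == 7)) ==> (p != -11 && j > -4)))) && ((!(2*p == 7)) ==> (p != -11 && j > -4)))) && ((!(2*p == 7)) ==> (x != -11 && j > -4))
So before the loop: (2*p == 7 ==> ((2*p == 7 ==> ((2*p == 7 ==> ((2*p == 7 ==> ((!(2*p == 7)) && p != -11 && j > -4)) && ((!(2*p == 7)) ==> (p != -11 && j > -4)))) && ((!(2*p == 7)) ==> (p != -11 && j > -4)))) && ((!(2*p == 7)) ==> (p != -11 && j > -4)))) && ((!(2*p == 7)) ==> (x != -11 && j > -4))
The weakest precondition is (2*p == 7 ==> ((2*p == 7 ==> ((2*p == 7 ==> ((2*p == 7 ==> ((!(2*p == 7)) && p != -11 && j > -4)) && ((!(2*p == 7)) ==> (p != -11 && j > -4)))) && ((!(2*p == 7)) ==> (p != -11 && j > -4)))) && ((!(2*p == 7)) ==> (p != -11 && j > -4)))) && ((!(2*p == 7)) ==> (x != -11 && j > -4)).
Check whether (2*p == 7 ==> ((2*p == 7 ==> ((2*p == 7 ==> ((2*p == 7 ==> ((!(2*p == 7)) && p != -11)) && ((!(2*p == 7)) ==> p != -11))) && ((!(2*p == 7)) ==> p != -11))) && ((!(2*p == 7)) ==> p != -11))) && ((!(2*p == 7)) ==> x != -11) && j == -4 implies it.
Countermodel: at the initial state j = -4, p = 0, x = -10, the precondition holds but the weakest precondition fails.
Answer: invalid


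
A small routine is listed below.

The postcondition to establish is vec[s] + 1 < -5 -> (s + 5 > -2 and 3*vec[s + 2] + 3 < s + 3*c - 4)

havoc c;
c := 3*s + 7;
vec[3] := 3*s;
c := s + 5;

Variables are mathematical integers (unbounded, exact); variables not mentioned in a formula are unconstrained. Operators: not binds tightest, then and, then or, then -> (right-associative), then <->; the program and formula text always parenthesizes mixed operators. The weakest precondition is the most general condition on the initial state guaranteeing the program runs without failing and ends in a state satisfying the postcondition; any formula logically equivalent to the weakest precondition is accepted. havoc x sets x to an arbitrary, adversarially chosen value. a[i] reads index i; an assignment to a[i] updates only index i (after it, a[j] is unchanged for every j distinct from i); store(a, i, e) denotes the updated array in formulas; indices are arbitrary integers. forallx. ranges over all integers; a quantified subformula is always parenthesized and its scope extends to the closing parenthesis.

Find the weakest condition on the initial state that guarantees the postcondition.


Working backward. After the program, the postcondition vec[s] + 1 < -5 -> (s + 5 > -2 and 3*vec[s + 2] + 3 < s + 3*c - 4) must hold; in canonical form it is vec[s] < -6 -> (s > -7 and 3*vec[s + 2] < 3*c + s - 7).
Before c := s + 5: vec[s] < -6 -> (s > -7 and 3*vec[s + 2] < 4*s + 8)
Before vec[3] := 3*s: store(vec, 3, 3*s)[s] < -6 -> (s > -7 and 3*store(vec, 3, 3*s)[s + 2] < 4*s + 8)
Before c := 3*s + 7: store(vec, 3, 3*s)[s] < -6 -> (s > -7 and 3*store(vec, 3, 3*s)[s + 2] < 4*s + 8)
Before havoc c: store(vec, 3, 3*s)[s] < -6 -> (s > -7 and 3*store(vec, 3, 3*s)[s + 2] < 4*s + 8)
Answer: WP = store(vec, 3, 3*s)[s] < -6 -> (s > -7 and 3*store(vec, 3, 3*s)[s + 2] < 4*s + 8)


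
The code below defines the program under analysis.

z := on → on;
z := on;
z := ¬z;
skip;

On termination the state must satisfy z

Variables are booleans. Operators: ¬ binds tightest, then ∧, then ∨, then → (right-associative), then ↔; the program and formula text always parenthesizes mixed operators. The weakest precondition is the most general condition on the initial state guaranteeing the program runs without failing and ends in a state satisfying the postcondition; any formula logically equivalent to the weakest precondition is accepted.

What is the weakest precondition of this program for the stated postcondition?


Working backward. After the program, z must hold.
Before skip: z
Before z := ¬z: ¬z
Before z := on: ¬on
Before z := on → on: ¬on
Answer: WP = ¬on


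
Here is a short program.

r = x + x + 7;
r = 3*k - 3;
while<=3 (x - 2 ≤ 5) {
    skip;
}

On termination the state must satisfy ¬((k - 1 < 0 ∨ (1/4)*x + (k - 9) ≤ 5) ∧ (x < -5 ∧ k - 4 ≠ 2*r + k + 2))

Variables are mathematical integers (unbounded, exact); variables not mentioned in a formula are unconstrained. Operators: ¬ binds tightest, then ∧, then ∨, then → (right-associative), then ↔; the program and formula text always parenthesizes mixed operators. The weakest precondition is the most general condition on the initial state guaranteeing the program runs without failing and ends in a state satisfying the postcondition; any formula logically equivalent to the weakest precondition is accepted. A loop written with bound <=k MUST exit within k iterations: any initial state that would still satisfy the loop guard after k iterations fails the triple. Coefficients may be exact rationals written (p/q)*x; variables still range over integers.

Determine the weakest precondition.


Working backward. After the program, the postcondition ¬((k - 1 < 0 ∨ (1/4)*x + (k - 9) ≤ 5) ∧ (x < -5 ∧ k - 4 ≠ 2*r + k + 2)) must hold; in canonical form it is ¬((k < 1 ∨ k + (1/4)*x ≤ 14) ∧ x < -5 ∧ 2*r ≠ -6).
Before the loop (bound <=3), unroll the exhaustion recursion (WP_0 = exit-now case; WP_j = one more guarded iteration, up to j = 3):
  WP_0: (¬(x ≤ 7)) ∧ (¬((k < 1 ∨ k + (1/4)*x ≤ 14) ∧ x < -5 ∧ 2*r ≠ -6))
  WP_1: (x ≤ 7 → ((¬(x ≤ 7)) ∧ (¬((k < 1 ∨ k + (1/4)*x ≤ 14) ∧ x < -5 ∧ 2*r ≠ -6)))) ∧ ((¬(x ≤ 7)) → (¬((k < 1 ∨ k + (1/4)*x ≤ 14) ∧ x < -5 ∧ 2*r ≠ -6)))
  WP_2: (x ≤ 7 → ((x ≤ 7 → ((¬(x ≤ 7)) ∧ (¬((k < 1 ∨ k + (1/4)*x ≤ 14) ∧ x < -5 ∧ 2*r ≠ -6)))) ∧ ((¬(x ≤ 7)) → (¬((k < 1 ∨ k + (1/4)*x ≤ 14) ∧ x < -5 ∧ 2*r ≠ -6))))) ∧ ((¬(x ≤ 7)) → (¬((k < 1 ∨ k + (1/4)*x ≤ 14) ∧ x < -5 ∧ 2*r ≠ -6)))
  WP_3: (x ≤ 7 → ((x ≤ 7 → ((x ≤ 7 → ((¬(x ≤ 7)) ∧ (¬((k < 1 ∨ k + (1/4)*x ≤ 14) ∧ x < -5 ∧ 2*r ≠ -6)))) ∧ ((¬(x ≤ 7)) → (¬((k < 1 ∨ k + (1/4)*x ≤ 14) ∧ x < -5 ∧ 2*r ≠ -6))))) ∧ ((¬(x ≤ 7)) → (¬((k < 1 ∨ k + (1/4)*x ≤ 14) ∧ x < -5 ∧ 2*r ≠ -6))))) ∧ ((¬(x ≤ 7)) → (¬((k < 1 ∨ k + (1/4)*x ≤ 14) ∧ x < -5 ∧ 2*r ≠ -6)))
So before the loop: (x ≤ 7 → ((x ≤ 7 → ((x ≤ 7 → ((¬(x ≤ 7)) ∧ (¬((k < 1 ∨ k + (1/4)*x ≤ 14) ∧ x < -5 ∧ 2*r ≠ -6)))) ∧ ((¬(x ≤ 7)) → (¬((k < 1 ∨ k + (1/4)*x ≤ 14) ∧ x < -5 ∧ 2*r ≠ -6))))) ∧ ((¬(x ≤ 7)) → (¬((k < 1 ∨ k + (1/4)*x ≤ 14) ∧ x < -5 ∧ 2*r ≠ -6))))) ∧ ((¬(x ≤ 7)) → (¬((k < 1 ∨ k + (1/4)*x ≤ 14) ∧ x < -5 ∧ 2*r ≠ -6)))
Before r := 3*k - 3: (x ≤ 7 → ((x ≤ 7 → ((x ≤ 7 → ((¬(x ≤ 7)) ∧ (¬((k < 1 ∨ k + (1/4)*x ≤ 14) ∧ x < -5 ∧ 6*k ≠ 0)))) ∧ ((¬(x ≤ 7)) → (¬((k < 1 ∨ k + (1/4)*x ≤ 14) ∧ x < -5 ∧ 6*k ≠ 0))))) ∧ ((¬(x ≤ 7)) → (¬((k < 1 ∨ k + (1/4)*x ≤ 14) ∧ x < -5 ∧ 6*k ≠ 0))))) ∧ ((¬(x ≤ 7)) → (¬((k < 1 ∨ k + (1/4)*x ≤ 14) ∧ x < -5 ∧ 6*k ≠ 0)))
Before r := x + x + 7: (x ≤ 7 → ((x ≤ 7 → ((x ≤ 7 → ((¬(x ≤ 7)) ∧ (¬((k < 1 ∨ k + (1/4)*x ≤ 14) ∧ x < -5 ∧ 6*k ≠ 0)))) ∧ ((¬(x ≤ 7)) → (¬((k < 1 ∨ k + (1/4)*x ≤ 14) ∧ x < -5 ∧ 6*k ≠ 0))))) ∧ ((¬(x ≤ 7)) → (¬((k < 1 ∨ k + (1/4)*x ≤ 14) ∧ x < -5 ∧ 6*k ≠ 0))))) ∧ ((¬(x ≤ 7)) → (¬((k < 1 ∨ k + (1/4)*x ≤ 14) ∧ x < -5 ∧ 6*k ≠ 0)))
Answer: WP = (x ≤ 7 → ((x ≤ 7 → ((x ≤ 7 → ((¬(x ≤ 7)) ∧ (¬((k < 1 ∨ k + (1/4)*x ≤ 14) ∧ x < -5 ∧ 6*k ≠ 0)))) ∧ ((¬(x ≤ 7)) → (¬((k < 1 ∨ k + (1/4)*x ≤ 14) ∧ x < -5 ∧ 6*k ≠ 0))))) ∧ ((¬(x ≤ 7)) → (¬((k < 1 ∨ k + (1/4)*x ≤ 14) ∧ x < -5 ∧ 6*k ≠ 0))))) ∧ ((¬(x ≤ 7)) → (¬((k < 1 ∨ k + (1/4)*x ≤ 14) ∧ x < -5 ∧ 6*k ≠ 0)))


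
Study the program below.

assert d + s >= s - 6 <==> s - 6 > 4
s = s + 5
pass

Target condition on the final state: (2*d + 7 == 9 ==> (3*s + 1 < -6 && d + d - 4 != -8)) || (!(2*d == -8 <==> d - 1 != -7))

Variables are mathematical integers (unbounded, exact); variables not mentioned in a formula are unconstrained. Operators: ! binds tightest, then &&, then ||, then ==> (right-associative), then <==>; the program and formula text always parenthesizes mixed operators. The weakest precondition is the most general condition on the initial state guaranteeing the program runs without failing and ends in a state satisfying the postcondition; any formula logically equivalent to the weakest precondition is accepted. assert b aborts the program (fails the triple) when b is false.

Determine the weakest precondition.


Working backward. After the program, the postcondition (2*d + 7 == 9 ==> (3*s + 1 < -6 && d + d - 4 != -8)) || (!(2*d == -8 <==> d - 1 != -7)) must hold; in canonical form it is (2*d == 2 ==> (3*s < -7 && 2*d != -4)) || (!(2*d == -8 <==> d != -6)).
Before skip: (2*d == 2 ==> (3*s < -7 && 2*d != -4)) || (!(2*d == -8 <==> d != -6))
Before s := s + 5: (2*d == 2 ==> (3*s < -22 && 2*d != -4)) || (!(2*d == -8 <==> d != -6))
Before assert d + s >= s - 6 <==> s - 6 > 4: (d >= -6 <==> s > 10) && ((2*d == 2 ==> (3*s < -22 && 2*d != -4)) || (!(2*d == -8 <==> d != -6)))
Answer: WP = (d >= -6 <==> s > 10) && ((2*d == 2 ==> (3*s < -22 && 2*d != -4)) || (!(2*d == -8 <==> d != -6)))


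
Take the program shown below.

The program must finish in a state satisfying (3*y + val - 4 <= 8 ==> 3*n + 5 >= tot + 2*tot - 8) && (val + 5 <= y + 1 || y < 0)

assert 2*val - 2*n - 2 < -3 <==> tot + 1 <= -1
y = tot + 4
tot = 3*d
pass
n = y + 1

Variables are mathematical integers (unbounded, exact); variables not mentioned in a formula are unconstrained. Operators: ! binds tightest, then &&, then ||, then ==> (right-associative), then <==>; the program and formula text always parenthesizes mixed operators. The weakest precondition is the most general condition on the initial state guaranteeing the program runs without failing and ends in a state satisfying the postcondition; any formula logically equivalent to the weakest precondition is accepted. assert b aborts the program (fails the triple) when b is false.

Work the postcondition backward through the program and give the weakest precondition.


Working backward. After the program, the postcondition (3*y + val - 4 <= 8 ==> 3*n + 5 >= tot + 2*tot - 8) && (val + 5 <= y + 1 || y < 0) must hold; in canonical form it is (val + 3*y <= 12 ==> 3*n >= 3*tot - 13) && (val <= y - 4 || y < 0).
Before n := y + 1: (val + 3*y <= 12 ==> 3*y >= 3*tot - 16) && (val <= y - 4 || y < 0)
Before skip: (val + 3*y <= 12 ==> 3*y >= 3*tot - 16) && (val <= y - 4 || y < 0)
Before tot := 3*d: (val + 3*y <= 12 ==> 3*y >= 9*d - 16) && (val <= y - 4 || y < 0)
Before y := tot + 4: (3*tot + val <= 0 ==> 3*tot >= 9*d - 28) && (val <= tot || tot < -4)
Before assert 2*val - 2*n - 2 < -3 <==> tot + 1 <= -1: (2*val < 2*n - 1 <==> tot <= -2) && (3*tot + val <= 0 ==> 3*tot >= 9*d - 28) && (val <= tot || tot < -4)
Answer: WP = (2*val < 2*n - 1 <==> tot <= -2) && (3*tot + val <= 0 ==> 3*tot >= 9*d - 28) && (val <= tot || tot < -4)


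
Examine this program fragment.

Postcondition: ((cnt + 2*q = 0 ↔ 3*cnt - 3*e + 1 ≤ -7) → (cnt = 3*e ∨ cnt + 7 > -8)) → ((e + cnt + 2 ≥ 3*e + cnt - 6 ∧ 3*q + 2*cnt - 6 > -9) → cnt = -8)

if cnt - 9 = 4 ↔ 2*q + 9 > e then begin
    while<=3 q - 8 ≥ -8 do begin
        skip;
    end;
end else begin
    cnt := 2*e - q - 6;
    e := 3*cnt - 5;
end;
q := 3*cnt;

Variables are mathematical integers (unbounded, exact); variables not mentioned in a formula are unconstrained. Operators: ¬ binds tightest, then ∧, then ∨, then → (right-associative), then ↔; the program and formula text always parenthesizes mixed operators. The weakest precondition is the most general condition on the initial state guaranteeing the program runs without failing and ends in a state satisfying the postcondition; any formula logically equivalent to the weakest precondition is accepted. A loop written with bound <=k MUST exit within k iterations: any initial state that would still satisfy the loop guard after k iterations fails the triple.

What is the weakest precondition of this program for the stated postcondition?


Working backward. After the program, the postcondition ((cnt + 2*q = 0 ↔ 3*cnt - 3*e + 1 ≤ -7) → (cnt = 3*e ∨ cnt + 7 > -8)) → ((e + cnt + 2 ≥ 3*e + cnt - 6 ∧ 3*q + 2*cnt - 6 > -9) → cnt = -8) must hold; in canonical form it is ((cnt + 2*q = 0 ↔ 3*cnt ≤ 3*e - 8) → (cnt = 3*e ∨ cnt > -15)) → ((2*e ≤ 8 ∧ 2*cnt + 3*q > -3) → cnt = -8).
Before q := 3*cnt: ((7*cnt = 0 ↔ 3*cnt ≤ 3*e - 8) → (cnt = 3*e ∨ cnt > -15)) → ((2*e ≤ 8 ∧ 11*cnt > -3) → cnt = -8)
Then branch requires (q ≥ 0 → ((q ≥ 0 → ((q ≥ 0 → ((¬(q ≥ 0)) ∧ (((7*cnt = 0 ↔ 3*cnt ≤ 3*e - 8) → (cnt = 3*e ∨ cnt > -15)) → ((2*e ≤ 8 ∧ 11*cnt > -3) → cnt = -8)))) ∧ ((¬(q ≥ 0)) → (((7*cnt = 0 ↔ 3*cnt ≤ 3*e - 8) → (cnt = 3*e ∨ cnt > -15)) → ((2*e ≤ 8 ∧ 11*cnt > -3) → cnt = -8))))) ∧ ((¬(q ≥ 0)) → (((7*cnt = 0 ↔ 3*cnt ≤ 3*e - 8) → (cnt = 3*e ∨ cnt > -15)) → ((2*e ≤ 8 ∧ 11*cnt > -3) → cnt = -8))))) ∧ ((¬(q ≥ 0)) → (((7*cnt = 0 ↔ 3*cnt ≤ 3*e - 8) → (cnt = 3*e ∨ cnt > -15)) → ((2*e ≤ 8 ∧ 11*cnt > -3) → cnt = -8))); else branch requires ((14*e = 7*q + 42 ↔ 6*q ≤ 12*e - 59) → (8*q = 16*e - 63 ∨ 2*e > q - 9)) → ((12*e ≤ 6*q + 54 ∧ 22*e > 11*q + 63) → 2*e = q - 2).
Before the if: ((cnt = 13 ↔ 2*q > e - 9) → ((q ≥ 0 → ((q ≥ 0 → ((q ≥ 0 → ((¬(q ≥ 0)) ∧ (((7*cnt = 0 ↔ 3*cnt ≤ 3*e - 8) → (cnt = 3*e ∨ cnt > -15)) → ((2*e ≤ 8 ∧ 11*cnt > -3) → cnt = -8)))) ∧ ((¬(q ≥ 0)) → (((7*cnt = 0 ↔ 3*cnt ≤ 3*e - 8) → (cnt = 3*e ∨ cnt > -15)) → ((2*e ≤ 8 ∧ 11*cnt > -3) → cnt = -8))))) ∧ ((¬(q ≥ 0)) → (((7*cnt = 0 ↔ 3*cnt ≤ 3*e - 8) → (cnt = 3*e ∨ cnt > -15)) → ((2*e ≤ 8 ∧ 11*cnt > -3) → cnt = -8))))) ∧ ((¬(q ≥ 0)) → (((7*cnt = 0 ↔ 3*cnt ≤ 3*e - 8) → (cnt = 3*e ∨ cnt > -15)) → ((2*e ≤ 8 ∧ 11*cnt > -3) → cnt = -8))))) ∧ ((¬(cnt = 13 ↔ 2*q > e - 9)) → (((14*e = 7*q + 42 ↔ 6*q ≤ 12*e - 59) → (8*q = 16*e - 63 ∨ 2*e > q - 9)) → ((12*e ≤ 6*q + 54 ∧ 22*e > 11*q + 63) → 2*e = q - 2)))
Answer: WP = ((cnt = 13 ↔ 2*q > e - 9) → ((q ≥ 0 → ((q ≥ 0 → ((q ≥ 0 → ((¬(q ≥ 0)) ∧ (((7*cnt = 0 ↔ 3*cnt ≤ 3*e - 8) → (cnt = 3*e ∨ cnt > -15)) → ((2*e ≤ 8 ∧ 11*cnt > -3) → cnt = -8)))) ∧ ((¬(q ≥ 0)) → (((7*cnt = 0 ↔ 3*cnt ≤ 3*e - 8) → (cnt = 3*e ∨ cnt > -15)) → ((2*e ≤ 8 ∧ 11*cnt > -3) → cnt = -8))))) ∧ ((¬(q ≥ 0)) → (((7*cnt = 0 ↔ 3*cnt ≤ 3*e - 8) → (cnt = 3*e ∨ cnt > -15)) → ((2*e ≤ 8 ∧ 11*cnt > -3) → cnt = -8))))) ∧ ((¬(q ≥ 0)) → (((7*cnt = 0 ↔ 3*cnt ≤ 3*e - 8) → (cnt = 3*e ∨ cnt > -15)) → ((2*e ≤ 8 ∧ 11*cnt > -3) → cnt = -8))))) ∧ ((¬(cnt = 13 ↔ 2*q > e - 9)) → (((14*e = 7*q + 42 ↔ 6*q ≤ 12*e - 59) → (8*q = 16*e - 63 ∨ 2*e > q - 9)) → ((12*e ≤ 6*q + 54 ∧ 22*e > 11*q + 63) → 2*e = q - 2)))


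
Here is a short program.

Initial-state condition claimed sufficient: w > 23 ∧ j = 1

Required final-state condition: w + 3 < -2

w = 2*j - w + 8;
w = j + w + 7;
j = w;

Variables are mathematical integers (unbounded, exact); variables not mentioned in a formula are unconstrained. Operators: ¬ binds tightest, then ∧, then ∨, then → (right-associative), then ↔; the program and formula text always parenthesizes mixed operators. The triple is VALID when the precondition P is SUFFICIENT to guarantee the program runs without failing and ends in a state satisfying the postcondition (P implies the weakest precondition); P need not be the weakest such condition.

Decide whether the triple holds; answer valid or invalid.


Working backward. After the program, the postcondition w + 3 < -2 must hold; in canonical form it is w < -5.
Before j := w: w < -5
Before w := j + w + 7: j + w < -12
Before w := 2*j - w + 8: 3*j < w - 20
The weakest precondition is 3*j < w - 20.
Check whether w > 23 ∧ j = 1 implies it.
Every state satisfying the precondition satisfies the weakest precondition: the implication holds.
Answer: valid


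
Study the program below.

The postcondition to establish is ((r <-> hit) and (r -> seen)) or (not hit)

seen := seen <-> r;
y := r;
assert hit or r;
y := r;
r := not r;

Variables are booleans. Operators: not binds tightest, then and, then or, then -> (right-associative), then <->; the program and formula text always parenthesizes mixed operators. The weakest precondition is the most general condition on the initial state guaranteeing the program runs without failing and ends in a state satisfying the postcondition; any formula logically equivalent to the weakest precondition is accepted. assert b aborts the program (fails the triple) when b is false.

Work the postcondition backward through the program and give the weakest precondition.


Working backward. After the program, ((r <-> hit) and (r -> seen)) or (not hit) must hold.
Before r := not r: (((not r) <-> hit) and ((not r) -> seen)) or (not hit)
Before y := r: (((not r) <-> hit) and ((not r) -> seen)) or (not hit)
Before assert hit or r: (hit or r) and ((((not r) <-> hit) and ((not r) -> seen)) or (not hit))
Before y := r: (hit or r) and ((((not r) <-> hit) and ((not r) -> seen)) or (not hit))
Before seen := seen <-> r: (hit or r) and ((((not r) <-> hit) and ((not r) -> (seen <-> r))) or (not hit))
Answer: WP = (hit or r) and ((((not r) <-> hit) and ((not r) -> (seen <-> r))) or (not hit))


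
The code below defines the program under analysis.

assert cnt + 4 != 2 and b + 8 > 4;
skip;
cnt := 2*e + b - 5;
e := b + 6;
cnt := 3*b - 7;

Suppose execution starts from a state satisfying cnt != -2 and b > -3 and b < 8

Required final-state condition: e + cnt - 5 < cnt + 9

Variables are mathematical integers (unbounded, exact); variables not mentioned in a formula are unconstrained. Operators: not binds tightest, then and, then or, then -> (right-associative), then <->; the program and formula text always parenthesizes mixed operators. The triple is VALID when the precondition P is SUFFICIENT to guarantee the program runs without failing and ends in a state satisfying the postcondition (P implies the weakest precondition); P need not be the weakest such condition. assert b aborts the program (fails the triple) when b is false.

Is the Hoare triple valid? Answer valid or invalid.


Working backward. After the program, the postcondition e + cnt - 5 < cnt + 9 must hold; in canonical form it is e < 14.
Before cnt := 3*b - 7: e < 14
Before e := b + 6: b < 8
Before cnt := 2*e + b - 5: b < 8
Before skip: b < 8
Before assert cnt + 4 != 2 and b + 8 > 4: cnt != -2 and b > -4 and b < 8
The weakest precondition is cnt != -2 and b > -4 and b < 8.
Check whether cnt != -2 and b > -3 and b < 8 implies it.
Every state satisfying the precondition satisfies the weakest precondition: the implication holds.
Answer: valid


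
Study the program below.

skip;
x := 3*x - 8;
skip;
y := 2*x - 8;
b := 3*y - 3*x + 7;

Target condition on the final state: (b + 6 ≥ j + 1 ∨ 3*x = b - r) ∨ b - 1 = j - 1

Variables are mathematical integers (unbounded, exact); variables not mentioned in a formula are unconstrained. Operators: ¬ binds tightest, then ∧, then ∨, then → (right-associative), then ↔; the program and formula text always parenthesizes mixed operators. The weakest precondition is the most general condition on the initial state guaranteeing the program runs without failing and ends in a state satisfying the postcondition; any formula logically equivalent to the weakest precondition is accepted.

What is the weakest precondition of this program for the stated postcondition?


Working backward. After the program, the postcondition (b + 6 ≥ j + 1 ∨ 3*x = b - r) ∨ b - 1 = j - 1 must hold; in canonical form it is b ≥ j - 5 ∨ r + 3*x = b ∨ b = j.
Before b := 3*y - 3*x + 7: 3*y ≥ j + 3*x - 12 ∨ r + 6*x = 3*y + 7 ∨ 3*y = j + 3*x - 7
Before y := 2*x - 8: 3*x ≥ j + 12 ∨ r = -17 ∨ 3*x = j + 17
Before skip: 3*x ≥ j + 12 ∨ r = -17 ∨ 3*x = j + 17
Before x := 3*x - 8: 9*x ≥ j + 36 ∨ r = -17 ∨ 9*x = j + 41
Before skip: 9*x ≥ j + 36 ∨ r = -17 ∨ 9*x = j + 41
Answer: WP = 9*x ≥ j + 36 ∨ r = -17 ∨ 9*x = j + 41


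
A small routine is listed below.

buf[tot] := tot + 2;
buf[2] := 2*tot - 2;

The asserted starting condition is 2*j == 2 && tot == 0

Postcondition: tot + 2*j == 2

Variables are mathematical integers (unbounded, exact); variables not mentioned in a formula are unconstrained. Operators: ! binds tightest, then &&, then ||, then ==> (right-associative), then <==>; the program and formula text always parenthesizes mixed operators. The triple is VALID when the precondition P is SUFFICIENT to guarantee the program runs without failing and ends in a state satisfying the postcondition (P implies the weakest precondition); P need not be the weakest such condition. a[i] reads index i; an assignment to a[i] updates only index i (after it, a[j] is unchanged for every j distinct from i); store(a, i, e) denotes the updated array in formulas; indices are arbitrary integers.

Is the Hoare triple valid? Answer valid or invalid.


Working backward. After the program, the postcondition tot + 2*j == 2 must hold; in canonical form it is 2*j + tot == 2.
Before buf[2] := 2*tot - 2: 2*j + tot == 2
Before buf[tot] := tot + 2: 2*j + tot == 2
The weakest precondition is 2*j + tot == 2.
Check whether 2*j == 2 && tot == 0 implies it.
Every state satisfying the precondition satisfies the weakest precondition: the implication holds.
Answer: valid


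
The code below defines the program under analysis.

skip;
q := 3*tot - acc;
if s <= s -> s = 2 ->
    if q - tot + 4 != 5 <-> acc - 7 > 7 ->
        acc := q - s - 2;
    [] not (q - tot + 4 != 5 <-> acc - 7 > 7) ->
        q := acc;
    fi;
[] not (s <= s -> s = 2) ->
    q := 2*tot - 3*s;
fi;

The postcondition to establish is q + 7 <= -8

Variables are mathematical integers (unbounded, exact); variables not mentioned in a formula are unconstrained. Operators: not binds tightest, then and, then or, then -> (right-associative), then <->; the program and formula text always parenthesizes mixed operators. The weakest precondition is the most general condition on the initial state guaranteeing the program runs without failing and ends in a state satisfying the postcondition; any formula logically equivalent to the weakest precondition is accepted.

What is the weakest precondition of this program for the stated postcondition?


Working backward. After the program, the postcondition q + 7 <= -8 must hold; in canonical form it is q <= -15.
Then branch requires ((q != tot + 1 <-> acc > 14) -> q <= -15) and ((not (q != tot + 1 <-> acc > 14)) -> acc <= -15); else branch requires 2*tot <= 3*s - 15.
Before the if: (s = 2 -> (((q != tot + 1 <-> acc > 14) -> q <= -15) and ((not (q != tot + 1 <-> acc > 14)) -> acc <= -15))) and ((not (s = 2)) -> 2*tot <= 3*s - 15)
Before q := 3*tot - acc: (s = 2 -> (((2*tot != acc + 1 <-> acc > 14) -> 3*tot <= acc - 15) and ((not (2*tot != acc + 1 <-> acc > 14)) -> acc <= -15))) and ((not (s = 2)) -> 2*tot <= 3*s - 15)
Before skip: (s = 2 -> (((2*tot != acc + 1 <-> acc > 14) -> 3*tot <= acc - 15) and ((not (2*tot != acc + 1 <-> acc > 14)) -> acc <= -15))) and ((not (s = 2)) -> 2*tot <= 3*s - 15)
Answer: WP = (s = 2 -> (((2*tot != acc + 1 <-> acc > 14) -> 3*tot <= acc - 15) and ((not (2*tot != acc + 1 <-> acc > 14)) -> acc <= -15))) and ((not (s = 2)) -> 2*tot <= 3*s - 15)


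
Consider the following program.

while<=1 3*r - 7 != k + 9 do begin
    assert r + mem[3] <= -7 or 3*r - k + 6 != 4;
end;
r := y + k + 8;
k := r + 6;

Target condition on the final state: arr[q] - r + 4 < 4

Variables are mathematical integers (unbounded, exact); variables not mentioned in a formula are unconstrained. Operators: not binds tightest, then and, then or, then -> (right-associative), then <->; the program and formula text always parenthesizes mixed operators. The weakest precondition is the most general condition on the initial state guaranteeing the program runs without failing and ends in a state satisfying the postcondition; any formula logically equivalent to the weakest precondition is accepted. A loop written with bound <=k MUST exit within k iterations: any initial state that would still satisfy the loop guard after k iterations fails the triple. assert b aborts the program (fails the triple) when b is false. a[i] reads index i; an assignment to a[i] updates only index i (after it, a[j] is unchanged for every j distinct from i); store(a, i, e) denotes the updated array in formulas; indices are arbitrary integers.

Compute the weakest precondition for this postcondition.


Working backward. After the program, the postcondition arr[q] - r + 4 < 4 must hold; in canonical form it is arr[q] < r.
Before k := r + 6: arr[q] < r
Before r := y + k + 8: arr[q] < k + y + 8
Before the loop (bound <=1), unroll the exhaustion recursion (WP_0 = exit-now case; WP_j = one more guarded iteration, up to j = 1):
  WP_0: (not (3*r != k + 16)) and arr[q] < k + y + 8
  WP_1: (3*r != k + 16 -> ((mem[3] + r <= -7 or 3*r != k - 2) and (not (3*r != k + 16)) and arr[q] < k + y + 8)) and ((not (3*r != k + 16)) -> arr[q] < k + y + 8)
So before the loop: (3*r != k + 16 -> ((mem[3] + r <= -7 or 3*r != k - 2) and (not (3*r != k + 16)) and arr[q] < k + y + 8)) and ((not (3*r != k + 16)) -> arr[q] < k + y + 8)
Answer: WP = (3*r != k + 16 -> ((mem[3] + r <= -7 or 3*r != k - 2) and (not (3*r != k + 16)) and arr[q] < k + y + 8)) and ((not (3*r != k + 16)) -> arr[q] < k + y + 8)
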